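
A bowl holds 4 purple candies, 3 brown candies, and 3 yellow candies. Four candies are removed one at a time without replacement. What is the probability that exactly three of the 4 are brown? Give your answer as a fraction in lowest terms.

One ordering (brown drawn first) has probability 3/10 × 2/9 × 1/8 × 7/7 = 42/5040 = 1/120.
There are C(4,3) = 4 such orderings, each equally likely, so P = 4 × 1/120 = 1/30.

1/30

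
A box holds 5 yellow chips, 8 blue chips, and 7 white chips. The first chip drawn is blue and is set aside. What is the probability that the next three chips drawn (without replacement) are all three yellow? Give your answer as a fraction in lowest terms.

With the first chip removed, 5 yellow remain out of 19.
P = 5/19 × 4/18 × 3/17 = 60/5814 = 10/969.

10/969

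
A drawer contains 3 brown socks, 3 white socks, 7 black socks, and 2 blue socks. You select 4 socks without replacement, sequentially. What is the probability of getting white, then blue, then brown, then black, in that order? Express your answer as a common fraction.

Chain rule:
P = 3/15 × 2/14 × 3/13 × 7/12 = 126/32760 = 1/260.

1/260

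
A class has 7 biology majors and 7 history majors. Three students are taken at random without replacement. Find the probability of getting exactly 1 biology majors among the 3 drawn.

21/52

One ordering (a biology major drawn first) has probability 7/14 × 7/13 × 6/12 = 294/2184 = 7/52.
There are C(3,1) = 3 such orderings, each equally likely, so P = 3 × 7/52 = 21/52.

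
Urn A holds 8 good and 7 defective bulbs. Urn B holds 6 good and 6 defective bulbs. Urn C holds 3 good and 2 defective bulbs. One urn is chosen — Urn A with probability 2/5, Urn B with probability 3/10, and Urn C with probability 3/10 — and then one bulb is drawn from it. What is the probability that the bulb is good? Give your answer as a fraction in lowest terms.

163/300

From Urn A: P(good) = 8/15.
From Urn B: P(good) = 6/12.
From Urn C: P(good) = 3/5.
Total probability = (2/5)(8/15) + (3/10)(6/12) + (3/10)(3/5) = 163/300.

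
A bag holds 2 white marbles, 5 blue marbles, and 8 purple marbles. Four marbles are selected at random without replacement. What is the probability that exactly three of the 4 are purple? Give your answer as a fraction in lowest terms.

56/195

One ordering (purple drawn first) has probability 8/15 × 7/14 × 6/13 × 7/12 = 2352/32760 = 14/195.
There are C(4,3) = 4 such orderings, each equally likely, so P = 4 × 14/195 = 56/195.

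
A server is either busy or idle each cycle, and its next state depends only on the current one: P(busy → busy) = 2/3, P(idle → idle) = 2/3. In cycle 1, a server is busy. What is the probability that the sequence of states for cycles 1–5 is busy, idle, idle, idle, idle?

8/81

Cycle 1 is given. For each transition, use the conditional probability from the current state:
P(idle | busy) = 1/3; P(idle | idle) = 2/3; P(idle | idle) = 2/3; P(idle | idle) = 2/3.
P = 1/3 × 2/3 × 2/3 × 2/3 = 8/81.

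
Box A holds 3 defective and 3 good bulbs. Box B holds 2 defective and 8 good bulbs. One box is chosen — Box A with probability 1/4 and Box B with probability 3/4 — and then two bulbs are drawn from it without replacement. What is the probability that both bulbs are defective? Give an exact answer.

From Box A: P(both defective) = (3/6)(2/5) = 1/5.
From Box B: P(both defective) = (2/10)(1/9) = 1/45.
Total probability = (1/4)(1/5) + (3/4)(1/45) = 1/15.

1/15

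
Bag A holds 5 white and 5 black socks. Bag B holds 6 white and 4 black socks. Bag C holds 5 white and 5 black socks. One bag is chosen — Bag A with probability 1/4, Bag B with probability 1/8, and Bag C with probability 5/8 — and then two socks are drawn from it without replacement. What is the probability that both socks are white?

From Bag A: P(both white) = (5/10)(4/9) = 2/9.
From Bag B: P(both white) = (6/10)(5/9) = 1/3.
From Bag C: P(both white) = (5/10)(4/9) = 2/9.
Total probability = (1/4)(2/9) + (1/8)(1/3) + (5/8)(2/9) = 17/72.

17/72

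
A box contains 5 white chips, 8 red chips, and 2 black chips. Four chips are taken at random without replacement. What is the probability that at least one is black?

10/21

P(no black) = 13/15 × 12/14 × 11/13 × 10/12 = 17160/32760 = 11/21.
P(at least one) = 1 − 11/21 = 10/21.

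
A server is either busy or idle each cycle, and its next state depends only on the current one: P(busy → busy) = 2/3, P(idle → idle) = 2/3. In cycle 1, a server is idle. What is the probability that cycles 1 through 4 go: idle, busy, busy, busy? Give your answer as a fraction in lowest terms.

4/27

Cycle 1 is given. For each transition, use the conditional probability from the current state:
P(busy | idle) = 1/3; P(busy | busy) = 2/3; P(busy | busy) = 2/3.
P = 1/3 × 2/3 × 2/3 = 4/27.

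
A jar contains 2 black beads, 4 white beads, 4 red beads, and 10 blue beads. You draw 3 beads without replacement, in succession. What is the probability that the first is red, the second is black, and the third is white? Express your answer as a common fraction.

Multiply the probability of each draw given the previous ones:
P = 4/20 × 2/19 × 4/18 = 32/6840 = 4/855.

4/855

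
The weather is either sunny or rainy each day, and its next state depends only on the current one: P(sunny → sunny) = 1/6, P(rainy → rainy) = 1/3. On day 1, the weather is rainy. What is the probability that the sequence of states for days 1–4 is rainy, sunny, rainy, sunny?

10/27

Day 1 is given. For each transition, use the conditional probability from the current state:
P(sunny | rainy) = 2/3; P(rainy | sunny) = 5/6; P(sunny | rainy) = 2/3.
P = 2/3 × 5/6 × 2/3 = 20/54 = 10/27.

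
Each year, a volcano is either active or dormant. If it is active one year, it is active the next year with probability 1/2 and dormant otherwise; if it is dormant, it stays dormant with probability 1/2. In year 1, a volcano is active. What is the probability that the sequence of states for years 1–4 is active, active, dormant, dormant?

Year 1 is given. For each transition, use the conditional probability from the current state:
P(active | active) = 1/2; P(dormant | active) = 1/2; P(dormant | dormant) = 1/2.
P = 1/2 × 1/2 × 1/2 = 1/8.

1/8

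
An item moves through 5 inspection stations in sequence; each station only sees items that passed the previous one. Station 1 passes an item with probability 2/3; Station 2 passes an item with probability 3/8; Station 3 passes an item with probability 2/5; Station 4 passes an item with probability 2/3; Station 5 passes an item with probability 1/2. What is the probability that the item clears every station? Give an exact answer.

1/30

Multiplying along the chain,
P = 2/3 × 3/8 × 2/5 × 2/3 × 1/2 = 24/720 = 1/30.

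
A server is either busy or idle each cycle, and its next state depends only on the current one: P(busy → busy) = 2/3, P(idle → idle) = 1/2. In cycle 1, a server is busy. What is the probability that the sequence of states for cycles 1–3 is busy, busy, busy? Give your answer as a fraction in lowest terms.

4/9

Cycle 1 is given. For each transition, use the conditional probability from the current state:
P(busy | busy) = 2/3; P(busy | busy) = 2/3.
P = 2/3 × 2/3 = 4/9.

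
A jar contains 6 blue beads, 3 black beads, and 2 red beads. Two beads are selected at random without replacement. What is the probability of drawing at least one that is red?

P(no red) = 9/11 × 8/10 = 72/110 = 36/55.
P(at least one) = 1 − 36/55 = 19/55.

19/55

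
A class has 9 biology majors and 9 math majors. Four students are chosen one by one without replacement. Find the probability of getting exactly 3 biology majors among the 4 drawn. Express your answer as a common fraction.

21/85

One ordering (biology majors drawn first) has probability 9/18 × 8/17 × 7/16 × 9/15 = 4536/73440 = 21/340.
There are C(4,3) = 4 such orderings, each equally likely, so P = 4 × 21/340 = 21/85.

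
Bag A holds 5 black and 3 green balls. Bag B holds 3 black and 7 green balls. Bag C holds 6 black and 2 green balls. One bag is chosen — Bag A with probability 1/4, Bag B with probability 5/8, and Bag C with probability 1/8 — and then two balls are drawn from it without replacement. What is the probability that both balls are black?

From Bag A: P(both black) = (5/8)(4/7) = 5/14.
From Bag B: P(both black) = (3/10)(2/9) = 1/15.
From Bag C: P(both black) = (6/8)(5/7) = 15/28.
Total probability = (1/4)(5/14) + (5/8)(1/15) + (1/8)(15/28) = 19/96.

19/96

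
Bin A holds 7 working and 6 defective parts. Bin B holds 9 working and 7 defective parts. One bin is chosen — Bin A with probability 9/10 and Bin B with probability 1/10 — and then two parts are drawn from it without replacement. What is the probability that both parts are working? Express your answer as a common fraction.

177/650

From Bin A: P(both working) = (7/13)(6/12) = 7/26.
From Bin B: P(both working) = (9/16)(8/15) = 3/10.
Total probability = (9/10)(7/26) + (1/10)(3/10) = 177/650.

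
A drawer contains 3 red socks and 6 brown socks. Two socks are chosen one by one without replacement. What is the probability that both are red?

1/12

P(every draw is red) = 3/9 × 2/8 = 6/72 = 1/12.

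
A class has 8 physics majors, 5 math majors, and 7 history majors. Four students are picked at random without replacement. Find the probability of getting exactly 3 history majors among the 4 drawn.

One ordering (history majors drawn first) has probability 7/20 × 6/19 × 5/18 × 13/17 = 2730/116280 = 91/3876.
There are C(4,3) = 4 such orderings, each equally likely, so P = 4 × 91/3876 = 91/969.

91/969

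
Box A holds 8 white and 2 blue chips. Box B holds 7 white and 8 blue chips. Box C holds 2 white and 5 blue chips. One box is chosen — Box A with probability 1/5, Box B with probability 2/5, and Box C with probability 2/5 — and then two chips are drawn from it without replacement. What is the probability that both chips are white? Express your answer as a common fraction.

From Box A: P(both white) = (8/10)(7/9) = 28/45.
From Box B: P(both white) = (7/15)(6/14) = 1/5.
From Box C: P(both white) = (2/7)(1/6) = 1/21.
Total probability = (1/5)(28/45) + (2/5)(1/5) + (2/5)(1/21) = 352/1575.

352/1575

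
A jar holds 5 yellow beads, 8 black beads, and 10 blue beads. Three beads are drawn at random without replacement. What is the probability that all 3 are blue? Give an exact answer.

120/1771

P = 10/23 × 9/22 × 8/21 = 720/10626 = 120/1771.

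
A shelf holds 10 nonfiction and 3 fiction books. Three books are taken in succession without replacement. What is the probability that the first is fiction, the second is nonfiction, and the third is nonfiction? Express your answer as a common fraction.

Each draw changes the counts, so multiply the conditional probabilities along the sequence:
P = 3/13 × 10/12 × 9/11 = 270/1716 = 45/286.

45/286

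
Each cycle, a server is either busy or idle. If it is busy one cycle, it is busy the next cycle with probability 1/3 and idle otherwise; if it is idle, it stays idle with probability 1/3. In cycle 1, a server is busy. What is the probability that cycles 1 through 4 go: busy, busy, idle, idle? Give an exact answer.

2/27

Cycle 1 is given. For each transition, use the conditional probability from the current state:
P(busy | busy) = 1/3; P(idle | busy) = 2/3; P(idle | idle) = 1/3.
P = 1/3 × 2/3 × 1/3 = 2/27.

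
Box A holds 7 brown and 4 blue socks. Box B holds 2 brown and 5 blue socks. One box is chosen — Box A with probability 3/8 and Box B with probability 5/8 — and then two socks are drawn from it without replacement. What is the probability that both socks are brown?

799/4620

From Box A: P(both brown) = (7/11)(6/10) = 21/55.
From Box B: P(both brown) = (2/7)(1/6) = 1/21.
Total probability = (3/8)(21/55) + (5/8)(1/21) = 799/4620.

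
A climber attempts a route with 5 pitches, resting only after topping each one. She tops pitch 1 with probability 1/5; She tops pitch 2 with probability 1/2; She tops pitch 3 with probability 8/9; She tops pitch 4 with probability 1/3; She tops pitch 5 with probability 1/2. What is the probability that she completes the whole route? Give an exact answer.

2/135

Multiplying along the chain,
P = 1/5 × 1/2 × 8/9 × 1/3 × 1/2 = 8/540 = 2/135.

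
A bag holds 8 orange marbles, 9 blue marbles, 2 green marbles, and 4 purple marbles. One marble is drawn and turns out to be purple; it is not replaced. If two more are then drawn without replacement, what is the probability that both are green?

1/231

With the first marble removed, 2 green remain out of 22.
P = 2/22 × 1/21 = 2/462 = 1/231.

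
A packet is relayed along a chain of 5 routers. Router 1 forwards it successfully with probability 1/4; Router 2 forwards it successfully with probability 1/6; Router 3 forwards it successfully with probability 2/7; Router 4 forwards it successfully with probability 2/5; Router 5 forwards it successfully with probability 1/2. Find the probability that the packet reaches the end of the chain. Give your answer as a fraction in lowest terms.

1/420

Multiplying along the chain,
P = 1/4 × 1/6 × 2/7 × 2/5 × 1/2 = 4/1680 = 1/420.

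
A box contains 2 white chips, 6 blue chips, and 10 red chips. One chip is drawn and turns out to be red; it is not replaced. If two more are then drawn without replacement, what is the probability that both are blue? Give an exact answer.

With the first chip removed, 6 blue remain out of 17.
P = 6/17 × 5/16 = 30/272 = 15/136.

15/136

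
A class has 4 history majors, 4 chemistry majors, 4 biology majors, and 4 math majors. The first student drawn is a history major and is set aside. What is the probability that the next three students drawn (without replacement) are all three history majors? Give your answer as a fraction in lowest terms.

With the first student removed, 3 history majors remain out of 15.
P = 3/15 × 2/14 × 1/13 = 6/2730 = 1/455.

1/455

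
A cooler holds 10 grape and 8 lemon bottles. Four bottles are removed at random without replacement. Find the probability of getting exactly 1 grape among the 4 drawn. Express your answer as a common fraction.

28/153

One ordering (grape drawn first) has probability 10/18 × 8/17 × 7/16 × 6/15 = 3360/73440 = 7/153.
There are C(4,1) = 4 such orderings, each equally likely, so P = 4 × 7/153 = 28/153.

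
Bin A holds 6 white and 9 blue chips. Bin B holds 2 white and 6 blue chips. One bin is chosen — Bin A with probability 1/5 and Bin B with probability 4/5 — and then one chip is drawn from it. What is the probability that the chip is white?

From Bin A: P(white) = 6/15.
From Bin B: P(white) = 2/8.
Total probability = (1/5)(6/15) + (4/5)(2/8) = 7/25.

7/25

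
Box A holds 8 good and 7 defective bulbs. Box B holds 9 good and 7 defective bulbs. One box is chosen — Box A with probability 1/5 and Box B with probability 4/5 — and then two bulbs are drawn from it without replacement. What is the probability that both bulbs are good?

22/75

From Box A: P(both good) = (8/15)(7/14) = 4/15.
From Box B: P(both good) = (9/16)(8/15) = 3/10.
Total probability = (1/5)(4/15) + (4/5)(3/10) = 22/75.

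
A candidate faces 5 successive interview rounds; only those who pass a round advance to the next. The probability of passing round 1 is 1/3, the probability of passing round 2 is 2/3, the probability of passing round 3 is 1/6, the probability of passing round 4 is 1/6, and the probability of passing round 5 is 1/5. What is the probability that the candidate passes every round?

1/810

Multiplying along the chain,
P = 1/3 × 2/3 × 1/6 × 1/6 × 1/5 = 2/1620 = 1/810.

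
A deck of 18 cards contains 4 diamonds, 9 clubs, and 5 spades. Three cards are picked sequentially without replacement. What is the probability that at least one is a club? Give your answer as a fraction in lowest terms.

61/68

P(no clubs) = 9/18 × 8/17 × 7/16 = 504/4896 = 7/68.
P(at least one) = 1 − 7/68 = 61/68.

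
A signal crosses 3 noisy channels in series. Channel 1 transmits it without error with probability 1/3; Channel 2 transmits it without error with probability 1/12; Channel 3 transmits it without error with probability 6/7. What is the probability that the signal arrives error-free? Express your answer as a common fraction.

1/42

The events are sequential, so multiply the conditional probabilities:
P = 1/3 × 1/12 × 6/7 = 6/252 = 1/42.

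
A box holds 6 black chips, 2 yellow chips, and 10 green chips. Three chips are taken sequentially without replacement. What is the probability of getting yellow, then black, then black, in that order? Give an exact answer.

Multiply the probability of each draw given the previous ones:
P = 2/18 × 6/17 × 5/16 = 60/4896 = 5/408.

5/408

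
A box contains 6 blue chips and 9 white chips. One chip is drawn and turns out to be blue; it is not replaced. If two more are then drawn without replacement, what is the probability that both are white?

36/91

With the first chip removed, 9 white remain out of 14.
P = 9/14 × 8/13 = 72/182 = 36/91.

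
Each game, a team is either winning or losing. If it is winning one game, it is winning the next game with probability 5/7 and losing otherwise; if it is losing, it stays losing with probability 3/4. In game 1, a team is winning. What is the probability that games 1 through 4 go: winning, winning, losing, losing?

15/98

Game 1 is given. For each transition, use the conditional probability from the current state:
P(winning | winning) = 5/7; P(losing | winning) = 2/7; P(losing | losing) = 3/4.
P = 5/7 × 2/7 × 3/4 = 30/196 = 15/98.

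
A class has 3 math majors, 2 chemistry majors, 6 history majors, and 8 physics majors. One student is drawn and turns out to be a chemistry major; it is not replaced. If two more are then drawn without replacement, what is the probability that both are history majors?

After the first draw, 6 of the remaining 18 students are history majors.
P = 6/18 × 5/17 = 30/306 = 5/51.

5/51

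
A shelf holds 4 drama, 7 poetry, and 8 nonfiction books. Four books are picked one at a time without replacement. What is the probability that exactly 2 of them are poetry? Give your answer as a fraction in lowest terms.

One ordering (poetry drawn first) has probability 7/19 × 6/18 × 12/17 × 11/16 = 5544/93024 = 77/1292.
There are C(4,2) = 6 such orderings, each equally likely, so P = 6 × 77/1292 = 231/646.

231/646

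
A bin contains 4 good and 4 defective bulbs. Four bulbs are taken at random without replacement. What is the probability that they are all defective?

1/70

P(every draw is defective) = 4/8 × 3/7 × 2/6 × 1/5 = 24/1680 = 1/70.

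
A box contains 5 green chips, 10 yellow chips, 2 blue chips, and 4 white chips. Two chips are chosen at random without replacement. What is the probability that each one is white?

1/35

P(every draw is white) = 4/21 × 3/20 = 12/420 = 1/35.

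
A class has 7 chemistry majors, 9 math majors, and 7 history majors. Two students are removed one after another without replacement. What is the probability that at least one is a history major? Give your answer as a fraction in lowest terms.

133/253

P(no history majors) = 16/23 × 15/22 = 240/506 = 120/253.
P(at least one) = 1 − 120/253 = 133/253.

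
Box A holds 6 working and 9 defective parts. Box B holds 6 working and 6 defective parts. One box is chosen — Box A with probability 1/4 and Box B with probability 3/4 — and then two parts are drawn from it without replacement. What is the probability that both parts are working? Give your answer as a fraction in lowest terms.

127/616

From Box A: P(both working) = (6/15)(5/14) = 1/7.
From Box B: P(both working) = (6/12)(5/11) = 5/22.
Total probability = (1/4)(1/7) + (3/4)(5/22) = 127/616.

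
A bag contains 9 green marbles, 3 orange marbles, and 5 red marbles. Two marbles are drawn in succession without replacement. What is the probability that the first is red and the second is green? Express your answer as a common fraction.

45/272

Multiply the probability of each draw given the previous ones:
P = 5/17 × 9/16 = 45/272.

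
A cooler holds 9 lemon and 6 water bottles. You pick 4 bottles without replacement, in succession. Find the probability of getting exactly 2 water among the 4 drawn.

36/91

One ordering (water drawn first) has probability 6/15 × 5/14 × 9/13 × 8/12 = 2160/32760 = 6/91.
There are C(4,2) = 6 such orderings, each equally likely, so P = 6 × 6/91 = 36/91.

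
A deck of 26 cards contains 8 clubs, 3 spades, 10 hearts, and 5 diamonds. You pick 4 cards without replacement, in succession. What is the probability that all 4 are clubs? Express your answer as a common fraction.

7/1495

P(all clubs) = 8/26 × 7/25 × 6/24 × 5/23 = 1680/358800 = 7/1495.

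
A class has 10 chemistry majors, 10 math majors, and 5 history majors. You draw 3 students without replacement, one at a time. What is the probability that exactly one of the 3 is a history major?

One ordering (a history major drawn first) has probability 5/25 × 20/24 × 19/23 = 1900/13800 = 19/138.
There are C(3,1) = 3 such orderings, each equally likely, so P = 3 × 19/138 = 19/46.

19/46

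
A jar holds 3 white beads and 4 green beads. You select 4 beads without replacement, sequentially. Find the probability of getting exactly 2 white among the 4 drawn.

18/35

One ordering (white drawn first) has probability 3/7 × 2/6 × 4/5 × 3/4 = 72/840 = 3/35.
There are C(4,2) = 6 such orderings, each equally likely, so P = 6 × 3/35 = 18/35.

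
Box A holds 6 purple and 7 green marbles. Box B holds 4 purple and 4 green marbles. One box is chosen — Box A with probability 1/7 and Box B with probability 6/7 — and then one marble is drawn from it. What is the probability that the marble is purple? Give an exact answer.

From Box A: P(purple) = 6/13.
From Box B: P(purple) = 4/8.
Total probability = (1/7)(6/13) + (6/7)(4/8) = 45/91.

45/91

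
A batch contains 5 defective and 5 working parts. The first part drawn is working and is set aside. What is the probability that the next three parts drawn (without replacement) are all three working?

1/21

After the first draw, 4 of the remaining 9 parts are working.
P = 4/9 × 3/8 × 2/7 = 24/504 = 1/21.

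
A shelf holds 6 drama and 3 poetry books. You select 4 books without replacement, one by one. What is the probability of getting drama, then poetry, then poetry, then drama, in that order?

Multiply the probability of each draw given the previous ones:
P = 6/9 × 3/8 × 2/7 × 5/6 = 180/3024 = 5/84.

5/84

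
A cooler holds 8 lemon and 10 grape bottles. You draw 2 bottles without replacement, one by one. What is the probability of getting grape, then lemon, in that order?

40/153

Each draw changes the counts, so multiply the conditional probabilities along the sequence:
P = 10/18 × 8/17 = 80/306 = 40/153.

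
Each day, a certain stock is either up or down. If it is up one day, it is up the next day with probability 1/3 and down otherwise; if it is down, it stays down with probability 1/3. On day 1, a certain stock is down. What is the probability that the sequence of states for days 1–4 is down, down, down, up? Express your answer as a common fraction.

Day 1 is given. For each transition, use the conditional probability from the current state:
P(down | down) = 1/3; P(down | down) = 1/3; P(up | down) = 2/3.
P = 1/3 × 1/3 × 2/3 = 2/27.

2/27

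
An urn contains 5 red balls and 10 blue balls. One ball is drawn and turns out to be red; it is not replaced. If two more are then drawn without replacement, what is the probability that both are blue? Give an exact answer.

45/91

With the first ball removed, 10 blue remain out of 14.
P = 10/14 × 9/13 = 90/182 = 45/91.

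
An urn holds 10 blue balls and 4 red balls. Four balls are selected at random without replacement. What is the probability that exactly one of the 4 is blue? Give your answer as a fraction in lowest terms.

One ordering (blue drawn first) has probability 10/14 × 4/13 × 3/12 × 2/11 = 240/24024 = 10/1001.
There are C(4,1) = 4 such orderings, each equally likely, so P = 4 × 10/1001 = 40/1001.

40/1001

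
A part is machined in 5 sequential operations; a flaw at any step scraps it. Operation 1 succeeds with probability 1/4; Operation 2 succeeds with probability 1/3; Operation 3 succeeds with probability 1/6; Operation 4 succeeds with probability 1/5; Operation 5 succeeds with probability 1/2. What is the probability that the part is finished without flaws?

1/720

Each stage is reached only if all earlier stages succeed, so
P = 1/4 × 1/3 × 1/6 × 1/5 × 1/2 = 1/720.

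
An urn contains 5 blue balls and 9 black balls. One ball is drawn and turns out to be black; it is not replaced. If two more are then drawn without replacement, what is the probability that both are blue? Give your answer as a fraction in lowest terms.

5/39

With the first ball removed, 5 blue remain out of 13.
P = 5/13 × 4/12 = 20/156 = 5/39.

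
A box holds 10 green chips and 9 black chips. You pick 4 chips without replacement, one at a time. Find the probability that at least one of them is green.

P(no green) = 9/19 × 8/18 × 7/17 × 6/16 = 3024/93024 = 21/646.
P(at least one) = 1 − 21/646 = 625/646.

625/646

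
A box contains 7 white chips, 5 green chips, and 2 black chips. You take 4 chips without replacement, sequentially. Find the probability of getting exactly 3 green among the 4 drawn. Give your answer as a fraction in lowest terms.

One ordering (green drawn first) has probability 5/14 × 4/13 × 3/12 × 9/11 = 540/24024 = 45/2002.
There are C(4,3) = 4 such orderings, each equally likely, so P = 4 × 45/2002 = 90/1001.

90/1001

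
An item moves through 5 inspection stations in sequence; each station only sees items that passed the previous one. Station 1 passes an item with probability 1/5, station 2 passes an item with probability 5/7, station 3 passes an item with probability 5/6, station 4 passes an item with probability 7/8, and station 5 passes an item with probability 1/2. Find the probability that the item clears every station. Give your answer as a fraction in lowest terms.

Multiplying along the chain,
P = 1/5 × 5/7 × 5/6 × 7/8 × 1/2 = 175/3360 = 5/96.

5/96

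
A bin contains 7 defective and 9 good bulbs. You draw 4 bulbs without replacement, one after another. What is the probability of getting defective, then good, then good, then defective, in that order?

9/130

Chain rule:
P = 7/16 × 9/15 × 8/14 × 6/13 = 3024/43680 = 9/130.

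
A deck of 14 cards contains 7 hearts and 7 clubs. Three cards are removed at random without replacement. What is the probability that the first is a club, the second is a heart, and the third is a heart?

Multiply the probability of each draw given the previous ones:
P = 7/14 × 7/13 × 6/12 = 294/2184 = 7/52.

7/52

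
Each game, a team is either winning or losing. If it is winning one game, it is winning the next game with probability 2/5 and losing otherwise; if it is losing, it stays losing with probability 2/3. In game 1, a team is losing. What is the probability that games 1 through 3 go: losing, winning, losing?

Game 1 is given. For each transition, use the conditional probability from the current state:
P(winning | losing) = 1/3; P(losing | winning) = 3/5.
P = 1/3 × 3/5 = 3/15 = 1/5.

1/5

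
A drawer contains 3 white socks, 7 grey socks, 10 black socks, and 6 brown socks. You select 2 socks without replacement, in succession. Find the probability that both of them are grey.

21/325

P(every draw is grey) = 7/26 × 6/25 = 42/650 = 21/325.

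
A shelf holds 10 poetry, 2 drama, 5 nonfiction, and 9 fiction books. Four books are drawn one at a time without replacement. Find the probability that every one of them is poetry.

P(every draw is poetry) = 10/26 × 9/25 × 8/24 × 7/23 = 5040/358800 = 21/1495.

21/1495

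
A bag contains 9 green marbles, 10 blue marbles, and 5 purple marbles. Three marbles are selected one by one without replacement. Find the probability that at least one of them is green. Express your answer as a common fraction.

1569/2024

P(no green) = 15/24 × 14/23 × 13/22 = 2730/12144 = 455/2024.
P(at least one) = 1 − 455/2024 = 1569/2024.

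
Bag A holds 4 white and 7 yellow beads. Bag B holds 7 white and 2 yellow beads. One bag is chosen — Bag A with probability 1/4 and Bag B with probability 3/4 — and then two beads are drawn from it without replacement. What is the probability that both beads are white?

From Bag A: P(both white) = (4/11)(3/10) = 6/55.
From Bag B: P(both white) = (7/9)(6/8) = 7/12.
Total probability = (1/4)(6/55) + (3/4)(7/12) = 409/880.

409/880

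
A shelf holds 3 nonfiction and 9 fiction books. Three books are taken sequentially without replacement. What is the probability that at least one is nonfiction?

P(no nonfiction) = 9/12 × 8/11 × 7/10 = 504/1320 = 21/55.
P(at least one) = 1 − 21/55 = 34/55.

34/55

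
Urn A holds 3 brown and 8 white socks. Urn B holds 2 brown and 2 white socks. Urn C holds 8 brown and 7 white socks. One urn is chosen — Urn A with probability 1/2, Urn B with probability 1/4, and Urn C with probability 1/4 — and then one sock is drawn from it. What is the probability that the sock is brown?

From Urn A: P(brown) = 3/11.
From Urn B: P(brown) = 2/4.
From Urn C: P(brown) = 8/15.
Total probability = (1/2)(3/11) + (1/4)(2/4) + (1/4)(8/15) = 521/1320.

521/1320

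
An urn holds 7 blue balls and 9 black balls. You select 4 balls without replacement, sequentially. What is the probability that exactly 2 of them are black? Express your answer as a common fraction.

One ordering (black drawn first) has probability 9/16 × 8/15 × 7/14 × 6/13 = 3024/43680 = 9/130.
There are C(4,2) = 6 such orderings, each equally likely, so P = 6 × 9/130 = 27/65.

27/65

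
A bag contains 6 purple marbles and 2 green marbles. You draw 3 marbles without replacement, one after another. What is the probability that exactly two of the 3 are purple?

One ordering (purple drawn first) has probability 6/8 × 5/7 × 2/6 = 60/336 = 5/28.
There are C(3,2) = 3 such orderings, each equally likely, so P = 3 × 5/28 = 15/28.

15/28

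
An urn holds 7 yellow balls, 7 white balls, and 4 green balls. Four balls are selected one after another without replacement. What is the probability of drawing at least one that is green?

2059/3060

P(no green) = 14/18 × 13/17 × 12/16 × 11/15 = 24024/73440 = 1001/3060.
P(at least one) = 1 − 1001/3060 = 2059/3060.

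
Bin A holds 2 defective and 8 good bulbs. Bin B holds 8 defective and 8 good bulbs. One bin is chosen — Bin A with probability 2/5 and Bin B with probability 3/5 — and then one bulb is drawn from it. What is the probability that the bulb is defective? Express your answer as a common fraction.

From Bin A: P(defective) = 2/10.
From Bin B: P(defective) = 8/16.
Total probability = (2/5)(2/10) + (3/5)(8/16) = 19/50.

19/50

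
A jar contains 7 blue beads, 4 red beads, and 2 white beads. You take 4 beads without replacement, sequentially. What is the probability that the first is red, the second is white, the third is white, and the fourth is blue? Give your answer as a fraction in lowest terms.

Chain rule:
P = 4/13 × 2/12 × 1/11 × 7/10 = 56/17160 = 7/2145.

7/2145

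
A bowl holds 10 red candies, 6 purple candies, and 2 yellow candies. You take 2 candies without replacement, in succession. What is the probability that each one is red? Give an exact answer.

5/17

P(all red) = 10/18 × 9/17 = 90/306 = 5/17.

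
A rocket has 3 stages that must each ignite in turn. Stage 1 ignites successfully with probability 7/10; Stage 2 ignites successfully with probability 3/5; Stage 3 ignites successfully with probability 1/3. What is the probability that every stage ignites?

Multiplying along the chain,
P = 7/10 × 3/5 × 1/3 = 21/150 = 7/50.

7/50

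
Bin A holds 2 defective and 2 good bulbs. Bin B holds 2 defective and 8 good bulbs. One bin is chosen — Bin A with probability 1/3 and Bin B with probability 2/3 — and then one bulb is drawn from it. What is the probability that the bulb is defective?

3/10

From Bin A: P(defective) = 2/4.
From Bin B: P(defective) = 2/10.
Total probability = (1/3)(2/4) + (2/3)(2/10) = 3/10.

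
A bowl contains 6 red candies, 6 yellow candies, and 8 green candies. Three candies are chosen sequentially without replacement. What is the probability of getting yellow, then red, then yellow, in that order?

1/38

Multiply the probability of each draw given the previous ones:
P = 6/20 × 6/19 × 5/18 = 180/6840 = 1/38.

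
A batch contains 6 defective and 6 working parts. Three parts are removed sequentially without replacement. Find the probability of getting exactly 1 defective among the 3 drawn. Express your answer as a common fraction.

9/22

One ordering (defective drawn first) has probability 6/12 × 6/11 × 5/10 = 180/1320 = 3/22.
There are C(3,1) = 3 such orderings, each equally likely, so P = 3 × 3/22 = 9/22.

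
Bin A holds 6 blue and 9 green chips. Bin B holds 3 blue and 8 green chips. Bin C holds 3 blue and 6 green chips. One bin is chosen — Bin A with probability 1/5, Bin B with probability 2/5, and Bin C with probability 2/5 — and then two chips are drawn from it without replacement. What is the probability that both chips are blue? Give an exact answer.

From Bin A: P(both blue) = (6/15)(5/14) = 1/7.
From Bin B: P(both blue) = (3/11)(2/10) = 3/55.
From Bin C: P(both blue) = (3/9)(2/8) = 1/12.
Total probability = (1/5)(1/7) + (2/5)(3/55) + (2/5)(1/12) = 967/11550.

967/11550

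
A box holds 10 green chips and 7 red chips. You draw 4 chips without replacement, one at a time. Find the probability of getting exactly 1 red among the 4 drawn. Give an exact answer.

One ordering (red drawn first) has probability 7/17 × 10/16 × 9/15 × 8/14 = 5040/57120 = 3/34.
There are C(4,1) = 4 such orderings, each equally likely, so P = 4 × 3/34 = 6/17.

6/17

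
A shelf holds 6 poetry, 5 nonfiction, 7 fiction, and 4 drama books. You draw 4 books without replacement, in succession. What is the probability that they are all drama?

1/7315

P = 4/22 × 3/21 × 2/20 × 1/19 = 24/175560 = 1/7315.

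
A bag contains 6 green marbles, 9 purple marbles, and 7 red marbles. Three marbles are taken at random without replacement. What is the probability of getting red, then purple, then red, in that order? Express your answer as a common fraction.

Each draw changes the counts, so multiply the conditional probabilities along the sequence:
P = 7/22 × 9/21 × 6/20 = 378/9240 = 9/220.

9/220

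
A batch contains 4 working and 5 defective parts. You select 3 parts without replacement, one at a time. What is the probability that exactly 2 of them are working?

One ordering (working drawn first) has probability 4/9 × 3/8 × 5/7 = 60/504 = 5/42.
There are C(3,2) = 3 such orderings, each equally likely, so P = 3 × 5/42 = 5/14.

5/14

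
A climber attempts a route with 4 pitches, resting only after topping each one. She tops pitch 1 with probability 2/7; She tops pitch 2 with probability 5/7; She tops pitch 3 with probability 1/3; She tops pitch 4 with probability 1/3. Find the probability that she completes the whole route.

The events are sequential, so multiply the conditional probabilities:
P = 2/7 × 5/7 × 1/3 × 1/3 = 10/441.

10/441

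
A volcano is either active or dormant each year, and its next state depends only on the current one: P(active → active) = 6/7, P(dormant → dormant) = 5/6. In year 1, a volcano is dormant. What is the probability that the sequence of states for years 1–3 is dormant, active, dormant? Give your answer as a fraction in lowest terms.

1/42

Year 1 is given. For each transition, use the conditional probability from the current state:
P(active | dormant) = 1/6; P(dormant | active) = 1/7.
P = 1/6 × 1/7 = 1/42.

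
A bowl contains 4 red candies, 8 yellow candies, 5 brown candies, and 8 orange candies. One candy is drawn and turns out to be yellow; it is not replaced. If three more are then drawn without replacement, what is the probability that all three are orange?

With the first candy removed, 8 orange remain out of 24.
P = 8/24 × 7/23 × 6/22 = 336/12144 = 7/253.

7/253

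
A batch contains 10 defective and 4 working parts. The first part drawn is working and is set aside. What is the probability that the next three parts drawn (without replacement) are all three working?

With the first part removed, 3 working remain out of 13.
P = 3/13 × 2/12 × 1/11 = 6/1716 = 1/286.

1/286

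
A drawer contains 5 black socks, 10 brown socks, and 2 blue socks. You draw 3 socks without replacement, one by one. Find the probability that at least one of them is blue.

P(no blue) = 15/17 × 14/16 × 13/15 = 2730/4080 = 91/136.
P(at least one) = 1 − 91/136 = 45/136.

45/136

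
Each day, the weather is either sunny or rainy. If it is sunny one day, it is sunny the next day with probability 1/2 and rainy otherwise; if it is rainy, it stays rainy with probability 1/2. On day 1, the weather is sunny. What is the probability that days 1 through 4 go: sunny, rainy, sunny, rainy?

Day 1 is given. For each transition, use the conditional probability from the current state:
P(rainy | sunny) = 1/2; P(sunny | rainy) = 1/2; P(rainy | sunny) = 1/2.
P = 1/2 × 1/2 × 1/2 = 1/8.

1/8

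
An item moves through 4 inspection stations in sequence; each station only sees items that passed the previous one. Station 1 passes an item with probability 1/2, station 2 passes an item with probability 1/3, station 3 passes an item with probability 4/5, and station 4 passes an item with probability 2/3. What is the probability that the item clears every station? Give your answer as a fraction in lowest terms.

Each stage is reached only if all earlier stages succeed, so
P = 1/2 × 1/3 × 4/5 × 2/3 = 8/90 = 4/45.

4/45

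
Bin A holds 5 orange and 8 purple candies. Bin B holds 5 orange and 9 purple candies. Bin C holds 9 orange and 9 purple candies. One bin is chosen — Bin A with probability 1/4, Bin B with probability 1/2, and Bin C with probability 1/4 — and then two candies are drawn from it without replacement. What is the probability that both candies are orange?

2707/18564

From Bin A: P(both orange) = (5/13)(4/12) = 5/39.
From Bin B: P(both orange) = (5/14)(4/13) = 10/91.
From Bin C: P(both orange) = (9/18)(8/17) = 4/17.
Total probability = (1/4)(5/39) + (1/2)(10/91) + (1/4)(4/17) = 2707/18564.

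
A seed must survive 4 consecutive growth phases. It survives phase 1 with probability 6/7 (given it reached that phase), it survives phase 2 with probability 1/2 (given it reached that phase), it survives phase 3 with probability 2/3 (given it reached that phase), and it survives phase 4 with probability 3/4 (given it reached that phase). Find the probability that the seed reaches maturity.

3/14

Multiplying along the chain,
P = 6/7 × 1/2 × 2/3 × 3/4 = 36/168 = 3/14.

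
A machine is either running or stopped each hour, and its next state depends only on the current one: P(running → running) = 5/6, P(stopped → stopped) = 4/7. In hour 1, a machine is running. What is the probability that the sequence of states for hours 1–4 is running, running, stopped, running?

5/84

Hour 1 is given. For each transition, use the conditional probability from the current state:
P(running | running) = 5/6; P(stopped | running) = 1/6; P(running | stopped) = 3/7.
P = 5/6 × 1/6 × 3/7 = 15/252 = 5/84.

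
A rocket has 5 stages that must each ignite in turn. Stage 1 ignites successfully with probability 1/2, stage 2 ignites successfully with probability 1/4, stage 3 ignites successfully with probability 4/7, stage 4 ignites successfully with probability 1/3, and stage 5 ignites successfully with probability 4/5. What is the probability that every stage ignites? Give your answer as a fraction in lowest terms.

2/105

Each stage is reached only if all earlier stages succeed, so
P = 1/2 × 1/4 × 4/7 × 1/3 × 4/5 = 16/840 = 2/105.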